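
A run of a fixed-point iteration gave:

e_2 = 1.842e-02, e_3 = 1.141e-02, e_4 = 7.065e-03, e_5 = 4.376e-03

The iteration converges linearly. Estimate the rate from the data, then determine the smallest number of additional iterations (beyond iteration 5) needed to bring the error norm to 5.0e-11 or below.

Rate ρ ≈ e_5/e_4 = 4.376e-03/7.065e-03 = 0.6194.
After j more steps, e_{5+j} ≈ 4.376e-03·ρ^j; need ρ^j ≤ 5.0e-11/4.376e-03 = 1.1426e-08.
j ≥ ln(1.1426e-08)/ln(0.6194) = -18.2874/-0.47900 = 38.178.
So 39 more iterations are needed.

39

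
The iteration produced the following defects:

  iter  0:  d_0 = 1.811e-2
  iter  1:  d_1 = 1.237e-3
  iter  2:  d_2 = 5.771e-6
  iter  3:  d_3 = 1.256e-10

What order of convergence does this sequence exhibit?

Consecutive ratios: d_3/d_2 = 1.256e-10/5.771e-6 = 2.1764e-05, d_2/d_1 = 5.771e-6/1.237e-3 = 0.00466532.
p ≈ ln(2.1764e-05)/ln(0.00466532) = -10.7353/-5.3676 ≈ 2.00.
So the convergence is quadratic (order 2).

2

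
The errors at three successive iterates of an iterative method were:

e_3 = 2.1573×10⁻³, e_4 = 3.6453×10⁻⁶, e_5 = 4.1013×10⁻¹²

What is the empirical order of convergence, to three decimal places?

p ≈ ln(e_5/e_4) / ln(e_4/e_3)
  = ln(4.1013×10⁻¹²/3.6453×10⁻⁶) / ln(3.6453×10⁻⁶/2.1573×10⁻³)
  = ln(1.12509e-06) / ln(0.00168975)
  = -13.697648 / -6.383175 ≈ 2.145899

2.146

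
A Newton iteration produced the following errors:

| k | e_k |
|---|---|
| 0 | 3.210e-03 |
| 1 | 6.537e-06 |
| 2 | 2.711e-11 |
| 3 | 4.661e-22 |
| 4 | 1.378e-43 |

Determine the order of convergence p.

2

Consecutive ratios: e_4/e_3 = 1.378e-43/4.661e-22 = 2.95645e-22, e_3/e_2 = 4.661e-22/2.711e-11 = 1.71929e-11.
p ≈ ln(2.95645e-22)/ln(1.71929e-11) = -49.5729/-24.7865 ≈ 2.00.
So the convergence is quadratic (order 2).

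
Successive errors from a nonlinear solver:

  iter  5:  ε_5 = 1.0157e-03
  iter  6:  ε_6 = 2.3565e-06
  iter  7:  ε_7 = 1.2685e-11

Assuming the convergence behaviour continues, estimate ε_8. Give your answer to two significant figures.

3.7e-22

First estimate the order: p ≈ ln(ε_7/ε_6) / ln(ε_6/ε_5) = ln(1.2685e-11/2.3565e-06)/ln(2.3565e-06/1.0157e-03) = ln(5.38298e-06)/ln(0.00232007) ≈ 2.0000.
Then ε_8 ≈ ε_7·(ε_7/ε_6)^p = 1.2685e-11·(5.38298e-06)^2.0000 = 1.2685e-11·2.89765e-11 ≈ 3.676e-22.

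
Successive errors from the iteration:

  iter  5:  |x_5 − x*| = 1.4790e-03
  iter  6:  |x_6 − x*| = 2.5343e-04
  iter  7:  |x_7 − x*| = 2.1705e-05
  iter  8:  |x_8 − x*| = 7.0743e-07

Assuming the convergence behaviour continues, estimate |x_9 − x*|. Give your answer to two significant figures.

First estimate the order: p ≈ ln(|x_8 − x*|/|x_7 − x*|) / ln(|x_7 − x*|/|x_6 − x*|) = ln(7.0743e-07/2.1705e-05)/ln(2.1705e-05/2.5343e-04) = ln(0.032593)/ln(0.085645) ≈ 1.3931.
Then |x_9 − x*| ≈ |x_8 − x*|·(|x_8 − x*|/|x_7 − x*|)^p = 7.0743e-07·(0.032593)^1.3931 = 7.0743e-07·0.00848464 ≈ 6.002e-09.

6.0e-9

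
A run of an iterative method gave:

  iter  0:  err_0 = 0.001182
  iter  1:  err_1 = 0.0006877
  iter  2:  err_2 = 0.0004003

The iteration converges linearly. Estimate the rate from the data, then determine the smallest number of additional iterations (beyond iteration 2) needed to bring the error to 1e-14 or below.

Rate ρ ≈ err_2/err_1 = 0.0004003/0.0006877 = 0.5821.
After j more steps, err_{2+j} ≈ 0.0004003·ρ^j; need ρ^j ≤ 1e-14/0.0004003 = 2.49813e-11.
j ≥ ln(2.49813e-11)/ln(0.5821) = -24.4129/-0.54111 = 45.116.
So 46 more iterations are needed.

46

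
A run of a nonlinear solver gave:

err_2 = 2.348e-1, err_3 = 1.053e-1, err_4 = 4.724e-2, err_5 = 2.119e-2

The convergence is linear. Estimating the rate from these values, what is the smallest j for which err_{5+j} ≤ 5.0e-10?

Rate ρ ≈ err_5/err_4 = 2.119e-2/4.724e-2 = 0.4486.
After j more steps, err_{5+j} ≈ 2.119e-2·ρ^j; need ρ^j ≤ 5.0e-10/2.119e-2 = 2.3596e-08.
j ≥ ln(2.3596e-08)/ln(0.4486) = -17.5622/-0.80162 = 21.908.
So 22 more iterations are needed.

22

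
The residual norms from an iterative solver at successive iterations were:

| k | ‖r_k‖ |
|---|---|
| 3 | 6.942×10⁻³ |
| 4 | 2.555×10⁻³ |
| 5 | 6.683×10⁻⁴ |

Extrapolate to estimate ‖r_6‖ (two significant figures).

First estimate the order: p ≈ ln(‖r_5‖/‖r_4‖) / ln(‖r_4‖/‖r_3‖) = ln(6.683×10⁻⁴/2.555×10⁻³)/ln(2.555×10⁻³/6.942×10⁻³) = ln(0.261566)/ln(0.36805) ≈ 1.3417.
Then ‖r_6‖ ≈ ‖r_5‖·(‖r_5‖/‖r_4‖)^p = 6.683×10⁻⁴·(0.261566)^1.3417 = 6.683×10⁻⁴·0.165413 ≈ 0.0001105.

1.1e-4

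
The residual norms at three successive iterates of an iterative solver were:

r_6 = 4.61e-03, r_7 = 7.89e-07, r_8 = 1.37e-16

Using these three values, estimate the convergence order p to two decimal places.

p ≈ ln(r_8/r_7) / ln(r_7/r_6)
  = ln(1.37e-16/7.89e-07) / ln(7.89e-07/4.61e-03)
  = ln(1.73638e-10) / ln(0.00017115)
  = -22.47405 / -8.67297 ≈ 2.59127

2.59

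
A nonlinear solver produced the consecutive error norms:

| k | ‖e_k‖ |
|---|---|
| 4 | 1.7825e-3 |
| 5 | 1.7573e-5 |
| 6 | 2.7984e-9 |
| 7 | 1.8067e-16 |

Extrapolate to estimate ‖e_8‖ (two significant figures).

4.4e-30

First estimate the order: p ≈ ln(‖e_7‖/‖e_6‖) / ln(‖e_6‖/‖e_5‖) = ln(1.8067e-16/2.7984e-9)/ln(2.7984e-9/1.7573e-5) = ln(6.45619e-08)/ln(0.000159244) ≈ 1.8931.
Then ‖e_8‖ ≈ ‖e_7‖·(‖e_7‖/‖e_6‖)^p = 1.8067e-16·(6.45619e-08)^1.8931 = 1.8067e-16·2.44662e-14 ≈ 4.42e-30.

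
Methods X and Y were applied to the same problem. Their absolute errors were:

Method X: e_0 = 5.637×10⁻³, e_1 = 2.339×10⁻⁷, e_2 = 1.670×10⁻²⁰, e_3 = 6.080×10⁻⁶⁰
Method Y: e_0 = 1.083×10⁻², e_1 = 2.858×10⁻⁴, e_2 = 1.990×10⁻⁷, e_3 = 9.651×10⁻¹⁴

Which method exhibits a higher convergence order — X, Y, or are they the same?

Method X: p ≈ ln(6.080×10⁻⁶⁰/1.670×10⁻²⁰)/ln(1.670×10⁻²⁰/2.339×10⁻⁷) ≈ 3.00.
Method Y: p ≈ ln(9.651×10⁻¹⁴/1.990×10⁻⁷)/ln(1.990×10⁻⁷/2.858×10⁻⁴) ≈ 2.00.
Method X has the higher order (≈3.0 vs ≈2.0).

X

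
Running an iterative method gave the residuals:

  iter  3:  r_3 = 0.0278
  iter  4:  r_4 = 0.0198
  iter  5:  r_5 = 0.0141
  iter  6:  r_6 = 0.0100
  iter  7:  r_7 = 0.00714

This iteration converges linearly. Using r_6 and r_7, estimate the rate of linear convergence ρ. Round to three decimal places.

ρ ≈ r_7/r_6 = 0.00714/0.0100 = 0.71400

0.714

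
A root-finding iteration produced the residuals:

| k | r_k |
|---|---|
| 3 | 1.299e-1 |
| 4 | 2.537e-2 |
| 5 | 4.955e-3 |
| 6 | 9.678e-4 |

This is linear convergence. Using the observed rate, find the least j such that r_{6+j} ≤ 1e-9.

9

Rate ρ ≈ r_6/r_5 = 9.678e-4/4.955e-3 = 0.1953.
After j more steps, r_{6+j} ≈ 9.678e-4·ρ^j; need ρ^j ≤ 1e-9/9.678e-4 = 1.03327e-06.
j ≥ ln(1.03327e-06)/ln(0.1953) = -13.7828/-1.63322 = 8.439.
So 9 more iterations are needed.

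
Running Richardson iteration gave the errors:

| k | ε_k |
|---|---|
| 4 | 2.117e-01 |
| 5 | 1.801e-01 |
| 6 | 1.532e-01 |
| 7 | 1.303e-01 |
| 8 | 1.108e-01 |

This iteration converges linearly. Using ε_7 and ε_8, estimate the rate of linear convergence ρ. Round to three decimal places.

0.850

ρ ≈ ε_8/ε_7 = 1.108e-01/1.303e-01 = 0.85035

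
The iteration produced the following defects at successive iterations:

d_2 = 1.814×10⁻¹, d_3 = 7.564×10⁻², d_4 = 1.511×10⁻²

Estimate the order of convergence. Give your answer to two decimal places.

1.84

p ≈ ln(d_4/d_3) / ln(d_3/d_2)
  = ln(1.511×10⁻²/7.564×10⁻²) / ln(7.564×10⁻²/1.814×10⁻¹)
  = ln(0.199762) / ln(0.416979)
  = -1.61063 / -0.87472 ≈ 1.84131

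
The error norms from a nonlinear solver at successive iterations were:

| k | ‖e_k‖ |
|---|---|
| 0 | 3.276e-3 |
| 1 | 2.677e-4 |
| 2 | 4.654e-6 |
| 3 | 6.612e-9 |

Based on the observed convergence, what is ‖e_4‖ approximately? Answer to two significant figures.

1.6e-13

First estimate the order: p ≈ ln(‖e_3‖/‖e_2‖) / ln(‖e_2‖/‖e_1‖) = ln(6.612e-9/4.654e-6)/ln(4.654e-6/2.677e-4) = ln(0.00142071)/ln(0.0173851) ≈ 1.6181.
Then ‖e_4‖ ≈ ‖e_3‖·(‖e_3‖/‖e_2‖)^p = 6.612e-9·(0.00142071)^1.6181 = 6.612e-9·2.4687e-05 ≈ 1.632e-13.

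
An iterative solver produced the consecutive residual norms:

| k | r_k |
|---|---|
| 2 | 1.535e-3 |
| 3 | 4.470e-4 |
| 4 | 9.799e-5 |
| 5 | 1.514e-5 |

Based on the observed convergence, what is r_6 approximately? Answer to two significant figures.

1.5e-6

First estimate the order: p ≈ ln(r_5/r_4) / ln(r_4/r_3) = ln(1.514e-5/9.799e-5)/ln(9.799e-5/4.470e-4) = ln(0.154506)/ln(0.219217) ≈ 1.2305.
Then r_6 ≈ r_5·(r_5/r_4)^p = 1.514e-5·(0.154506)^1.2305 = 1.514e-5·0.100461 ≈ 1.521e-06.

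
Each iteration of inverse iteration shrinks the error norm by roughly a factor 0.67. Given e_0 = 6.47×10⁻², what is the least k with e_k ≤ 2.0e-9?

After k steps, e_k ≈ 6.47×10⁻²·0.67^k.
Need 0.67^k ≤ 2.0e-9/6.47×10⁻² = 3.09119e-08.
k ≥ ln(3.09119e-08)/ln(0.67) = -17.2921/-0.40048 = 43.178.
Smallest integer k = 44.

44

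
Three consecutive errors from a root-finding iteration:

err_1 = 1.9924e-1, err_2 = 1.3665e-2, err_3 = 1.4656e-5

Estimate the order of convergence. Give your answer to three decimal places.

2.552

p ≈ ln(err_3/err_2) / ln(err_2/err_1)
  = ln(1.4656e-5/1.3665e-2) / ln(1.3665e-2/1.9924e-1)
  = ln(0.00107252) / ln(0.0685856)
  = -6.837744 / -2.679673 ≈ 2.551708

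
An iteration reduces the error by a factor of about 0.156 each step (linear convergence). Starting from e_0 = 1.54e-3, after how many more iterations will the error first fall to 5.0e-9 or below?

7

After k steps, e_k ≈ 1.54e-3·0.156^k.
Need 0.156^k ≤ 5.0e-9/1.54e-3 = 3.24675e-06.
k ≥ ln(3.24675e-06)/ln(0.156) = -12.6379/-1.85790 = 6.802.
Smallest integer k = 7.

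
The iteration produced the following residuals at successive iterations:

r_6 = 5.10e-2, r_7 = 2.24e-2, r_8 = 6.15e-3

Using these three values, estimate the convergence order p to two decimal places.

1.57

p ≈ ln(r_8/r_7) / ln(r_7/r_6)
  = ln(6.15e-3/2.24e-2) / ln(2.24e-2/5.10e-2)
  = ln(0.274554) / ln(0.439216)
  = -1.29261 / -0.82276 ≈ 1.57107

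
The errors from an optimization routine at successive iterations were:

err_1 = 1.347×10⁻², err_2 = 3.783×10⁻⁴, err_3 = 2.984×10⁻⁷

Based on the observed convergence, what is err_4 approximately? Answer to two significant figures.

1.9e-13

First estimate the order: p ≈ ln(err_3/err_2) / ln(err_2/err_1) = ln(2.984×10⁻⁷/3.783×10⁻⁴)/ln(3.783×10⁻⁴/1.347×10⁻²) = ln(0.000788792)/ln(0.0280846) ≈ 2.0000.
Then err_4 ≈ err_3·(err_3/err_2)^p = 2.984×10⁻⁷·(0.000788792)^2.0000 = 2.984×10⁻⁷·6.22193e-07 ≈ 1.857e-13.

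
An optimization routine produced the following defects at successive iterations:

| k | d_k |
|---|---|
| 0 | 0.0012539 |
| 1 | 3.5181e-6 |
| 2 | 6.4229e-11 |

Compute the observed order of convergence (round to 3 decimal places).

p ≈ ln(d_2/d_1) / ln(d_1/d_0)
  = ln(6.4229e-11/3.5181e-6) / ln(3.5181e-6/0.0012539)
  = ln(1.82567e-05) / ln(0.00280573)
  = -10.910978 / -5.876092 ≈ 1.856843

1.857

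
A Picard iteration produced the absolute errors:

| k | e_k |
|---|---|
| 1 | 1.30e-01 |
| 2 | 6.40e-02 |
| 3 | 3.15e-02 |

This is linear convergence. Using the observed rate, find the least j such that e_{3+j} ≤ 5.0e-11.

29

Rate ρ ≈ e_3/e_2 = 3.15e-02/6.40e-02 = 0.4922.
After j more steps, e_{3+j} ≈ 3.15e-02·ρ^j; need ρ^j ≤ 5.0e-11/3.15e-02 = 1.5873e-09.
j ≥ ln(1.5873e-09)/ln(0.4922) = -20.2612/-0.70887 = 28.582.
So 29 more iterations are needed.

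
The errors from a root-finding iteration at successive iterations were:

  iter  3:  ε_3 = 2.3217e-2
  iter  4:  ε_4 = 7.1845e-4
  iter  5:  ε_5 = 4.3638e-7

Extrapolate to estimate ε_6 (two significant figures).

6.1e-14

First estimate the order: p ≈ ln(ε_5/ε_4) / ln(ε_4/ε_3) = ln(4.3638e-7/7.1845e-4)/ln(7.1845e-4/2.3217e-2) = ln(0.000607391)/ln(0.030945) ≈ 2.1310.
Then ε_6 ≈ ε_5·(ε_5/ε_4)^p = 4.3638e-7·(0.000607391)^2.1310 = 4.3638e-7·1.39821e-07 ≈ 6.102e-14.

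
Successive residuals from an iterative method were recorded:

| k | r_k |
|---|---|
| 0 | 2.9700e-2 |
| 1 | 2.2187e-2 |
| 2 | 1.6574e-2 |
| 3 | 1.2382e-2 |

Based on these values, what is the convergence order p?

1

Consecutive ratios: r_3/r_2 = 1.2382e-2/1.6574e-2 = 0.747074, r_2/r_1 = 1.6574e-2/2.2187e-2 = 0.747014.
p ≈ ln(0.747074)/ln(0.747014) = -0.2916/-0.2917 ≈ 1.00.
So the convergence is linear (order 1).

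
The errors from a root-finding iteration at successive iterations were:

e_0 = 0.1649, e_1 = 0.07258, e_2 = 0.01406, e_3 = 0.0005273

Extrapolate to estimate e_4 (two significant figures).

First estimate the order: p ≈ ln(e_3/e_2) / ln(e_2/e_1) = ln(0.0005273/0.01406)/ln(0.01406/0.07258) = ln(0.0375036)/ln(0.193717) ≈ 2.0004.
Then e_4 ≈ e_3·(e_3/e_2)^p = 0.0005273·(0.0375036)^2.0004 = 0.0005273·0.00140467 ≈ 7.407e-07.

7.4e-7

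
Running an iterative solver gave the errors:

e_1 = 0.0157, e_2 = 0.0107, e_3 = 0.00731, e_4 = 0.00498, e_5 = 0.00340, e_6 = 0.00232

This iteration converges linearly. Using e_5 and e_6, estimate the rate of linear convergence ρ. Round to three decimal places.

ρ ≈ e_6/e_5 = 0.00232/0.00340 = 0.68235

0.682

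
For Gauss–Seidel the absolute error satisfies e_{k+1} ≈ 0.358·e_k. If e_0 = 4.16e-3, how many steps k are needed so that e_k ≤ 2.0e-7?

After k steps, e_k ≈ 4.16e-3·0.358^k.
Need 0.358^k ≤ 2.0e-7/4.16e-3 = 4.80769e-05.
k ≥ ln(4.80769e-05)/ln(0.358) = -9.9427/-1.02722 = 9.679.
Smallest integer k = 10.

10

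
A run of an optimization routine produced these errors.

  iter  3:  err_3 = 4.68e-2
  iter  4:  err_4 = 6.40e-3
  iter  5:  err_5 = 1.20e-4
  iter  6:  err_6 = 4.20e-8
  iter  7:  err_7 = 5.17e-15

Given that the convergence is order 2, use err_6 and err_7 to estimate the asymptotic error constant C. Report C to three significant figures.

C ≈ err_7 / err_6^2
  = 5.17e-15 / (4.20e-8)^2
  = 5.17e-15 / 1.764e-15 ≈ 2.9308

2.93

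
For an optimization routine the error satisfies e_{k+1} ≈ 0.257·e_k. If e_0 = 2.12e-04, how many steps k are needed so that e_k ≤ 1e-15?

20

After k steps, e_k ≈ 2.12e-04·0.257^k.
Need 0.257^k ≤ 1e-15/2.12e-04 = 4.71698e-12.
k ≥ ln(4.71698e-12)/ln(0.257) = -26.0799/-1.35868 = 19.195.
Smallest integer k = 20.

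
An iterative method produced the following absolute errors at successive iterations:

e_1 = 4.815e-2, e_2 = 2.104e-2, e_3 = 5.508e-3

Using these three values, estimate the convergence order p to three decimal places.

p ≈ ln(e_3/e_2) / ln(e_2/e_1)
  = ln(5.508e-3/2.104e-2) / ln(2.104e-2/4.815e-2)
  = ln(0.261787) / ln(0.436968)
  = -1.340224 / -0.827895 ≈ 1.618833

1.619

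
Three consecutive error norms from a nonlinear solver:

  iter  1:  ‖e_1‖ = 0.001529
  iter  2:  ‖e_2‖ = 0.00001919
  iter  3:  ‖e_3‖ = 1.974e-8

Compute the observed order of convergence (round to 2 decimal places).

p ≈ ln(‖e_3‖/‖e_2‖) / ln(‖e_2‖/‖e_1‖)
  = ln(1.974e-8/0.00001919) / ln(0.00001919/0.001529)
  = ln(0.00102866) / ln(0.0125507)
  = -6.87950 / -4.37798 ≈ 1.57139

1.57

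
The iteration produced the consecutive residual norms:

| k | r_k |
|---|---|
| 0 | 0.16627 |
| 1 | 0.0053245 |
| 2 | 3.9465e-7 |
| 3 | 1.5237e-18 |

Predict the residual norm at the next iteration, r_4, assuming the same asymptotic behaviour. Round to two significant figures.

First estimate the order: p ≈ ln(r_3/r_2) / ln(r_2/r_1) = ln(1.5237e-18/3.9465e-7)/ln(3.9465e-7/0.0053245) = ln(3.86089e-12)/ln(7.41196e-05) ≈ 2.7635.
Then r_4 ≈ r_3·(r_3/r_2)^p = 1.5237e-18·(3.86089e-12)^2.7635 = 1.5237e-18·2.87946e-32 ≈ 4.387e-50.

4.4e-50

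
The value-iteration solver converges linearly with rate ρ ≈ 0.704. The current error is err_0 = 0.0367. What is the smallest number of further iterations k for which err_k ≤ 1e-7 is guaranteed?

37

After k steps, err_k ≈ 0.0367·0.704^k.
Need 0.704^k ≤ 1e-7/0.0367 = 2.7248e-06.
k ≥ ln(2.7248e-06)/ln(0.704) = -12.8131/-0.35098 = 36.507.
Smallest integer k = 37.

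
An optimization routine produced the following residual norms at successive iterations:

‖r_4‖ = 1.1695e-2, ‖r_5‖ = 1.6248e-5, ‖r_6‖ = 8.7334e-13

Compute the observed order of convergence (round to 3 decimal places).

2.544

p ≈ ln(‖r_6‖/‖r_5‖) / ln(‖r_5‖/‖r_4‖)
  = ln(8.7334e-13/1.6248e-5) / ln(1.6248e-5/1.1695e-2)
  = ln(5.37506e-08) / ln(0.00138931)
  = -16.738911 / -6.578948 ≈ 2.544314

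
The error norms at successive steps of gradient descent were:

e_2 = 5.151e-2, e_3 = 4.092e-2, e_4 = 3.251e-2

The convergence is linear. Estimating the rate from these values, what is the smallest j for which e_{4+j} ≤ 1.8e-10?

Rate ρ ≈ e_4/e_3 = 3.251e-2/4.092e-2 = 0.7945.
After j more steps, e_{4+j} ≈ 3.251e-2·ρ^j; need ρ^j ≤ 1.8e-10/3.251e-2 = 5.53676e-09.
j ≥ ln(5.53676e-09)/ln(0.7945) = -19.0119/-0.23004 = 82.646.
So 83 more iterations are needed.

83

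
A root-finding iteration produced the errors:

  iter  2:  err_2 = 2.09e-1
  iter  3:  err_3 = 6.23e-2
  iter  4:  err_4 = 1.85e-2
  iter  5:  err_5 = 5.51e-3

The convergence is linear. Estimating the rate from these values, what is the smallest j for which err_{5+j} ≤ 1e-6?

8

Rate ρ ≈ err_5/err_4 = 5.51e-3/1.85e-2 = 0.2978.
After j more steps, err_{5+j} ≈ 5.51e-3·ρ^j; need ρ^j ≤ 1e-6/5.51e-3 = 0.000181488.
j ≥ ln(0.000181488)/ln(0.2978) = -8.6143/-1.21133 = 7.111.
So 8 more iterations are needed.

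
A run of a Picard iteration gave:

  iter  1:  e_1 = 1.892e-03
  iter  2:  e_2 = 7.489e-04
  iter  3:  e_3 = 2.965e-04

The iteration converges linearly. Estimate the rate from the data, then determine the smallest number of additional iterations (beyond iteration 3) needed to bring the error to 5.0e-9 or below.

12

Rate ρ ≈ e_3/e_2 = 2.965e-04/7.489e-04 = 0.3959.
After j more steps, e_{3+j} ≈ 2.965e-04·ρ^j; need ρ^j ≤ 5.0e-9/2.965e-04 = 1.68634e-05.
j ≥ ln(1.68634e-05)/ln(0.3959) = -10.9904/-0.92659 = 11.861.
So 12 more iterations are needed.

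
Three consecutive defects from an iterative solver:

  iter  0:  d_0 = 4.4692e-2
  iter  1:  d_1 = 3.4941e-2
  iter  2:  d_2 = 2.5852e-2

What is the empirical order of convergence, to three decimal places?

1.224

p ≈ ln(d_2/d_1) / ln(d_1/d_0)
  = ln(2.5852e-2/3.4941e-2) / ln(3.4941e-2/4.4692e-2)
  = ln(0.739876) / ln(0.781818)
  = -0.301273 / -0.246133 ≈ 1.224025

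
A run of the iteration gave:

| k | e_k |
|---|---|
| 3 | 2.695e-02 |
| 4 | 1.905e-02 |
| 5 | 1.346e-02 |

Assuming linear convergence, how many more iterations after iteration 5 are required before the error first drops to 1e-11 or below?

61

Rate ρ ≈ e_5/e_4 = 1.346e-02/1.905e-02 = 0.7066.
After j more steps, e_{5+j} ≈ 1.346e-02·ρ^j; need ρ^j ≤ 1e-11/1.346e-02 = 7.42942e-10.
j ≥ ln(7.42942e-10)/ln(0.7066) = -21.0204/-0.34729 = 60.527.
So 61 more iterations are needed.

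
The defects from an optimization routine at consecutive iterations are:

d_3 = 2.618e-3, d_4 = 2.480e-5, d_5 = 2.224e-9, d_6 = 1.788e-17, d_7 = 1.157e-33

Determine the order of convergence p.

2

Consecutive ratios: d_7/d_6 = 1.157e-33/1.788e-17 = 6.47092e-17, d_6/d_5 = 1.788e-17/2.224e-9 = 8.03957e-09.
p ≈ ln(6.47092e-17)/ln(8.03957e-09) = -37.2766/-18.6389 ≈ 2.00.
So the convergence is quadratic (order 2).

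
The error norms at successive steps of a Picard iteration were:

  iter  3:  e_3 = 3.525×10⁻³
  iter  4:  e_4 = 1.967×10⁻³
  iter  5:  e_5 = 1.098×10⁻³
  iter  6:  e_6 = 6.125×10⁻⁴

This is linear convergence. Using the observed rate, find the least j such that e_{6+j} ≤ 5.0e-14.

Rate ρ ≈ e_6/e_5 = 6.125×10⁻⁴/1.098×10⁻³ = 0.5578.
After j more steps, e_{6+j} ≈ 6.125×10⁻⁴·ρ^j; need ρ^j ≤ 5.0e-14/6.125×10⁻⁴ = 8.16327e-11.
j ≥ ln(8.16327e-11)/ln(0.5578) = -23.2288/-0.58375 = 39.792.
So 40 more iterations are needed.

40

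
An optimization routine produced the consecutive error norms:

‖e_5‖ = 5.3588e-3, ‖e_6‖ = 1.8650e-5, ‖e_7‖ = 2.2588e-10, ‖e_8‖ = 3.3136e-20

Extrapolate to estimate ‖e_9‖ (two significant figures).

7.1e-40

First estimate the order: p ≈ ln(‖e_8‖/‖e_7‖) / ln(‖e_7‖/‖e_6‖) = ln(3.3136e-20/2.2588e-10)/ln(2.2588e-10/1.8650e-5) = ln(1.46697e-10)/ln(1.21115e-05) ≈ 2.0000.
Then ‖e_9‖ ≈ ‖e_8‖·(‖e_8‖/‖e_7‖)^p = 3.3136e-20·(1.46697e-10)^2.0000 = 3.3136e-20·2.152e-20 ≈ 7.131e-40.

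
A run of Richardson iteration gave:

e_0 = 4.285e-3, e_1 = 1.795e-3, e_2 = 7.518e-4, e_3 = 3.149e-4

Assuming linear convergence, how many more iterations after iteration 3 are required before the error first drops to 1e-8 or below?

Rate ρ ≈ e_3/e_2 = 3.149e-4/7.518e-4 = 0.4189.
After j more steps, e_{3+j} ≈ 3.149e-4·ρ^j; need ρ^j ≤ 1e-8/3.149e-4 = 3.17561e-05.
j ≥ ln(3.17561e-05)/ln(0.4189) = -10.3574/-0.87012 = 11.903.
So 12 more iterations are needed.

12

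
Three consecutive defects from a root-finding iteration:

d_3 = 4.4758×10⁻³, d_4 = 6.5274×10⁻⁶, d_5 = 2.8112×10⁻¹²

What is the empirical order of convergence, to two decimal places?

2.24

p ≈ ln(d_5/d_4) / ln(d_4/d_3)
  = ln(2.8112×10⁻¹²/6.5274×10⁻⁶) / ln(6.5274×10⁻⁶/4.4758×10⁻³)
  = ln(4.30677e-07) / ln(0.00145838)
  = -14.65791 / -6.53043 ≈ 2.24456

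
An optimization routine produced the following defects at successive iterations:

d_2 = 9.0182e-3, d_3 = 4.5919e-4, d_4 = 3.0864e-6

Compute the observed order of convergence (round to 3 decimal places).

p ≈ ln(d_4/d_3) / ln(d_3/d_2)
  = ln(3.0864e-6/4.5919e-4) / ln(4.5919e-4/9.0182e-3)
  = ln(0.0067214) / ln(0.0509181)
  = -5.002459 / -2.977537 ≈ 1.680066

1.680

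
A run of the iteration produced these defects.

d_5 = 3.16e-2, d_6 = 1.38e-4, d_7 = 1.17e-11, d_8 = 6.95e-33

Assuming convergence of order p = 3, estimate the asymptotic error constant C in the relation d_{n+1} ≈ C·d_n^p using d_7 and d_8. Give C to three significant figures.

4.34

C ≈ d_8 / d_7^3
  = 6.95e-33 / (1.17e-11)^3
  = 6.95e-33 / 1.60161e-33 ≈ 4.3394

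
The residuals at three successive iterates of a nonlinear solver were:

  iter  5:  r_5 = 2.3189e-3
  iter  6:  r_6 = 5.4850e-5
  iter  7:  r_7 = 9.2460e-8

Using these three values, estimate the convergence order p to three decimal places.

p ≈ ln(r_7/r_6) / ln(r_6/r_5)
  = ln(9.2460e-8/5.4850e-5) / ln(5.4850e-5/2.3189e-3)
  = ln(0.00168569) / ln(0.0236535)
  = -6.385580 / -3.744244 ≈ 1.705439

1.705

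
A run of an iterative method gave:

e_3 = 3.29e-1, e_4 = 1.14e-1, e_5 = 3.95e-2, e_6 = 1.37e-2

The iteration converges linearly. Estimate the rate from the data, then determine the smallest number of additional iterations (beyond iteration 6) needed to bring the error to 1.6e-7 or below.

Rate ρ ≈ e_6/e_5 = 1.37e-2/3.95e-2 = 0.3468.
After j more steps, e_{6+j} ≈ 1.37e-2·ρ^j; need ρ^j ≤ 1.6e-7/1.37e-2 = 1.16788e-05.
j ≥ ln(1.16788e-05)/ln(0.3468) = -11.3577/-1.05901 = 10.725.
So 11 more iterations are needed.

11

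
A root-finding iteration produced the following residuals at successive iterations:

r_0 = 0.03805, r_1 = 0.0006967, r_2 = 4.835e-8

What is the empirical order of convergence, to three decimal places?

2.394

p ≈ ln(r_2/r_1) / ln(r_1/r_0)
  = ln(4.835e-8/0.0006967) / ln(0.0006967/0.03805)
  = ln(6.93986e-05) / ln(0.0183101)
  = -9.575644 / -4.000302 ≈ 2.393730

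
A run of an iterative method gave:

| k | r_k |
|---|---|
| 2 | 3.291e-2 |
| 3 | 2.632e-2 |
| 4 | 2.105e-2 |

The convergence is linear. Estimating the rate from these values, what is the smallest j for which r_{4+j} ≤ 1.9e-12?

104

Rate ρ ≈ r_4/r_3 = 2.105e-2/2.632e-2 = 0.7998.
After j more steps, r_{4+j} ≈ 2.105e-2·ρ^j; need ρ^j ≤ 1.9e-12/2.105e-2 = 9.02613e-11.
j ≥ ln(9.02613e-11)/ln(0.7998) = -23.1283/-0.22339 = 103.533.
So 104 more iterations are needed.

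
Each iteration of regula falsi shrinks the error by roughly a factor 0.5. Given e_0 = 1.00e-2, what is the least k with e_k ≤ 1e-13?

37

After k steps, e_k ≈ 1.00e-2·0.5^k.
Need 0.5^k ≤ 1e-13/1.00e-2 = 1e-11.
k ≥ ln(1e-11)/ln(0.5) = -25.3284/-0.69315 = 36.541.
Smallest integer k = 37.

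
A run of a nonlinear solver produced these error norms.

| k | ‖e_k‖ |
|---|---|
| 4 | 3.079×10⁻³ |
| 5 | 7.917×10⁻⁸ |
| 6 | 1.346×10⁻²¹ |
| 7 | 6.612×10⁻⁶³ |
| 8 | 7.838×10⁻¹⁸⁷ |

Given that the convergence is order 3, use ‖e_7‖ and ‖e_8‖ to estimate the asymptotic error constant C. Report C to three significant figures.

C ≈ ‖e_8‖ / ‖e_7‖^3
  = 7.838×10⁻¹⁸⁷ / (6.612×10⁻⁶³)^3
  = 7.838×10⁻¹⁸⁷ / 2.89067e-187 ≈ 2.7115

2.71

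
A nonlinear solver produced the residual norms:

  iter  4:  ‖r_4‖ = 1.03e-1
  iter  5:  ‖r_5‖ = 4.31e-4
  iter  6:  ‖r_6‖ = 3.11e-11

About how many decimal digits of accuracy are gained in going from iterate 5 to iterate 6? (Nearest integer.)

Digits gained ≈ log₁₀(‖r_5‖/‖r_6‖) = log₁₀(4.31e-4/3.11e-11) = log₁₀(1.38585e+07) ≈ 7.142.

7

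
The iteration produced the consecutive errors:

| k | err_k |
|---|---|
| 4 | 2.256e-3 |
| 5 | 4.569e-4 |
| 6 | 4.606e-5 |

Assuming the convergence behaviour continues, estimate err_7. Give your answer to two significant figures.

1.7e-6

First estimate the order: p ≈ ln(err_6/err_5) / ln(err_5/err_4) = ln(4.606e-5/4.569e-4)/ln(4.569e-4/2.256e-3) = ln(0.10081)/ln(0.202527) ≈ 1.4369.
Then err_7 ≈ err_6·(err_6/err_5)^p = 4.606e-5·(0.10081)^1.4369 = 4.606e-5·0.0369943 ≈ 1.704e-06.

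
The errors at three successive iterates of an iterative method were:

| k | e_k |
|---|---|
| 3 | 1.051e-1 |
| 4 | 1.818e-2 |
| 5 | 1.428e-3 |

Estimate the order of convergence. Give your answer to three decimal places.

p ≈ ln(e_5/e_4) / ln(e_4/e_3)
  = ln(1.428e-3/1.818e-2) / ln(1.818e-2/1.051e-1)
  = ln(0.0785479) / ln(0.172978)
  = -2.544047 / -1.754591 ≈ 1.449937

1.450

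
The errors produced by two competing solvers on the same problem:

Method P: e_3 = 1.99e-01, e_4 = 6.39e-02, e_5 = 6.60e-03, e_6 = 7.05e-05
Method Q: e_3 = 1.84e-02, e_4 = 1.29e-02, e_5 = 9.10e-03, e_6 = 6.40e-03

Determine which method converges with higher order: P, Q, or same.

P

Method P: p ≈ ln(7.05e-05/6.60e-03)/ln(6.60e-03/6.39e-02) ≈ 2.00.
Method Q: p ≈ ln(6.40e-03/9.10e-03)/ln(9.10e-03/1.29e-02) ≈ 1.01.
Method P has the higher order (≈2.0 vs ≈1.0).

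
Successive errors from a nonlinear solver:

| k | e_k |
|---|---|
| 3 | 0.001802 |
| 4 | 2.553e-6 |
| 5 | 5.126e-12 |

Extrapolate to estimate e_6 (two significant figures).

First estimate the order: p ≈ ln(e_5/e_4) / ln(e_4/e_3) = ln(5.126e-12/2.553e-6)/ln(2.553e-6/0.001802) = ln(2.00783e-06)/ln(0.00141676) ≈ 2.0000.
Then e_6 ≈ e_5·(e_5/e_4)^p = 5.126e-12·(2.00783e-06)^2.0000 = 5.126e-12·4.03138e-12 ≈ 2.066e-23.

2.1e-23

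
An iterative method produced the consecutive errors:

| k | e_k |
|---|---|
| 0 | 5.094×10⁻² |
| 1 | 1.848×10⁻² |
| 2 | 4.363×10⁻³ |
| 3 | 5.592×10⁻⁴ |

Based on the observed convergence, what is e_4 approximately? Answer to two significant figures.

First estimate the order: p ≈ ln(e_3/e_2) / ln(e_2/e_1) = ln(5.592×10⁻⁴/4.363×10⁻³)/ln(4.363×10⁻³/1.848×10⁻²) = ln(0.128169)/ln(0.236093) ≈ 1.4232.
Then e_4 ≈ e_3·(e_3/e_2)^p = 5.592×10⁻⁴·(0.128169)^1.4232 = 5.592×10⁻⁴·0.0537275 ≈ 3.004e-05.

3.0e-5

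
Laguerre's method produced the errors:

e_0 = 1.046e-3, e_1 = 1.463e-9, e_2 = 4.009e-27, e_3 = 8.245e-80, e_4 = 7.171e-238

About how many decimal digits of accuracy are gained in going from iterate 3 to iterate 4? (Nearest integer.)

Digits gained ≈ log₁₀(e_3/e_4) = log₁₀(8.245e-80/7.171e-238) = log₁₀(1.14977e+158) ≈ 158.061.

158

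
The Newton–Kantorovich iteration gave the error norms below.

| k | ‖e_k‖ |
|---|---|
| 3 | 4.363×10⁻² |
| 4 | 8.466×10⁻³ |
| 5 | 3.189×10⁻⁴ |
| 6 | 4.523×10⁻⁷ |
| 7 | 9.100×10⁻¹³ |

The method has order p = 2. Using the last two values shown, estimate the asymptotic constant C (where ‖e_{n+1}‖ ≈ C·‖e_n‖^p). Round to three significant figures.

4.45

C ≈ ‖e_7‖ / ‖e_6‖^2
  = 9.100×10⁻¹³ / (4.523×10⁻⁷)^2
  = 9.100×10⁻¹³ / 2.04575e-13 ≈ 4.4482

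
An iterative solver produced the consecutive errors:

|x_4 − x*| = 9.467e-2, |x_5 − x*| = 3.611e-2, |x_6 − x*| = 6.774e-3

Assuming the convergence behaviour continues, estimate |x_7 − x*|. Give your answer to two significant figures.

3.7e-4

First estimate the order: p ≈ ln(|x_6 − x*|/|x_5 − x*|) / ln(|x_5 − x*|/|x_4 − x*|) = ln(6.774e-3/3.611e-2)/ln(3.611e-2/9.467e-2) = ln(0.187593)/ln(0.38143) ≈ 1.7363.
Then |x_7 − x*| ≈ |x_6 − x*|·(|x_6 − x*|/|x_5 − x*|)^p = 6.774e-3·(0.187593)^1.7363 = 6.774e-3·0.0547124 ≈ 0.0003706.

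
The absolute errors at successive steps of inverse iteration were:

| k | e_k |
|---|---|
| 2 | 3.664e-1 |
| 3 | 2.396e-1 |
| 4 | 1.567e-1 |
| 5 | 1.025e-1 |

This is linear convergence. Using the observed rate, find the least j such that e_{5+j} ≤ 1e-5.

22

Rate ρ ≈ e_5/e_4 = 1.025e-1/1.567e-1 = 0.6541.
After j more steps, e_{5+j} ≈ 1.025e-1·ρ^j; need ρ^j ≤ 1e-5/1.025e-1 = 9.7561e-05.
j ≥ ln(9.7561e-05)/ln(0.6541) = -9.2350/-0.42450 = 21.755.
So 22 more iterations are needed.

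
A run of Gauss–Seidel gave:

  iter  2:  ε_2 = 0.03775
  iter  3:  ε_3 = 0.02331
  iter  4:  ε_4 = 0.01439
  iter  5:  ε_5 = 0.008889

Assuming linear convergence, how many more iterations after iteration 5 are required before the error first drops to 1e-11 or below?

Rate ρ ≈ ε_5/ε_4 = 0.008889/0.01439 = 0.6177.
After j more steps, ε_{5+j} ≈ 0.008889·ρ^j; need ρ^j ≤ 1e-11/0.008889 = 1.12499e-09.
j ≥ ln(1.12499e-09)/ln(0.6177) = -20.6055/-0.48175 = 42.772.
So 43 more iterations are needed.

43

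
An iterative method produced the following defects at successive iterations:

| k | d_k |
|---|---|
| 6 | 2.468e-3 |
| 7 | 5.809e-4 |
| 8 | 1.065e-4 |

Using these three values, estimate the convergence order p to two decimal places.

1.17

p ≈ ln(d_8/d_7) / ln(d_7/d_6)
  = ln(1.065e-4/5.809e-4) / ln(5.809e-4/2.468e-3)
  = ln(0.183336) / ln(0.235373)
  = -1.69643 / -1.44658 ≈ 1.17272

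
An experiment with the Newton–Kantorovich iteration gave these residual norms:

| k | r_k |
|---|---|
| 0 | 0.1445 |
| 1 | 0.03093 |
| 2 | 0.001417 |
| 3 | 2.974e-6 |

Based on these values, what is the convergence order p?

Consecutive ratios: r_3/r_2 = 2.974e-6/0.001417 = 0.0020988, r_2/r_1 = 0.001417/0.03093 = 0.0458131.
p ≈ ln(0.0020988)/ln(0.0458131) = -6.1664/-3.0832 ≈ 2.00.
So the convergence is quadratic (order 2).

2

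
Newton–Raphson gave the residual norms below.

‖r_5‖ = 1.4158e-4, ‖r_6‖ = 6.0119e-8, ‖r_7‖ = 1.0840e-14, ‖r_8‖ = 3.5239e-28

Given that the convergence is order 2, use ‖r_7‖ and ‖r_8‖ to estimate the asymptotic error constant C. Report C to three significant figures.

3.00

C ≈ ‖r_8‖ / ‖r_7‖^2
  = 3.5239e-28 / (1.0840e-14)^2
  = 3.5239e-28 / 1.17506e-28 ≈ 2.9989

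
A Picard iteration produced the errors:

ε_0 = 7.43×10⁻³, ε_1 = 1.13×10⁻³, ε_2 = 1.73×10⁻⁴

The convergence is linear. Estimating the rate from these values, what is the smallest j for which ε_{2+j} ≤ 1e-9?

Rate ρ ≈ ε_2/ε_1 = 1.73×10⁻⁴/1.13×10⁻³ = 0.1531.
After j more steps, ε_{2+j} ≈ 1.73×10⁻⁴·ρ^j; need ρ^j ≤ 1e-9/1.73×10⁻⁴ = 5.78035e-06.
j ≥ ln(5.78035e-06)/ln(0.1531) = -12.0610/-1.87666 = 6.427.
So 7 more iterations are needed.

7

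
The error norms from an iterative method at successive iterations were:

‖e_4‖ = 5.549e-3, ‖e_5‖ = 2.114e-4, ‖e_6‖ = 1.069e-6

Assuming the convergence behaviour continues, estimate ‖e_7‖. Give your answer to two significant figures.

First estimate the order: p ≈ ln(‖e_6‖/‖e_5‖) / ln(‖e_5‖/‖e_4‖) = ln(1.069e-6/2.114e-4)/ln(2.114e-4/5.549e-3) = ln(0.00505676)/ln(0.038097) ≈ 1.6180.
Then ‖e_7‖ ≈ ‖e_6‖·(‖e_6‖/‖e_5‖)^p = 1.069e-6·(0.00505676)^1.6180 = 1.069e-6·0.000192693 ≈ 2.06e-10.

2.1e-10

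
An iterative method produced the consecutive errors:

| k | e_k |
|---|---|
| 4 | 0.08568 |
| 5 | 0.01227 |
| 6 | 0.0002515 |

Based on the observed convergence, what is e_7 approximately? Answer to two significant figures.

First estimate the order: p ≈ ln(e_6/e_5) / ln(e_5/e_4) = ln(0.0002515/0.01227)/ln(0.01227/0.08568) = ln(0.0204971)/ln(0.143207) ≈ 2.0003.
Then e_7 ≈ e_6·(e_6/e_5)^p = 0.0002515·(0.0204971)^2.0003 = 0.0002515·0.000419641 ≈ 1.055e-07.

1.1e-7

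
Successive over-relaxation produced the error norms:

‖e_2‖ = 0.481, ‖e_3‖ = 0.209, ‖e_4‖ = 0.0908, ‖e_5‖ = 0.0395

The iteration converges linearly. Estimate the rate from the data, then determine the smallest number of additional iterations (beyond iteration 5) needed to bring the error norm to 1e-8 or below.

Rate ρ ≈ ‖e_5‖/‖e_4‖ = 0.0395/0.0908 = 0.4350.
After j more steps, ‖e_{5+j}‖ ≈ 0.0395·ρ^j; need ρ^j ≤ 1e-8/0.0395 = 2.53165e-07.
j ≥ ln(2.53165e-07)/ln(0.4350) = -15.1892/-0.83241 = 18.247.
So 19 more iterations are needed.

19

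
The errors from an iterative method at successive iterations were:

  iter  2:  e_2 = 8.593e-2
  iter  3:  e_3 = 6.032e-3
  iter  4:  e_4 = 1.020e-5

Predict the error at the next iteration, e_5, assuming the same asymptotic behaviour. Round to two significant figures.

First estimate the order: p ≈ ln(e_4/e_3) / ln(e_3/e_2) = ln(1.020e-5/6.032e-3)/ln(6.032e-3/8.593e-2) = ln(0.00169098)/ln(0.0701967) ≈ 2.4026.
Then e_5 ≈ e_4·(e_4/e_3)^p = 1.020e-5·(0.00169098)^2.4026 = 1.020e-5·2.1894e-07 ≈ 2.233e-12.

2.2e-12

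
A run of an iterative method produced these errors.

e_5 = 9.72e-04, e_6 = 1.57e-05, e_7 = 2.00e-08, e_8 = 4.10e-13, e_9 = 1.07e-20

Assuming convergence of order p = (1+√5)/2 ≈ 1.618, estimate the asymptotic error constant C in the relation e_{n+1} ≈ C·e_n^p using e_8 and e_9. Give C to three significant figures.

C ≈ e_9 / e_8^1.618
  = 1.07e-20 / (4.10e-13)^1.618
  = 1.07e-20 / 9.06743e-21 ≈ 1.18

1.18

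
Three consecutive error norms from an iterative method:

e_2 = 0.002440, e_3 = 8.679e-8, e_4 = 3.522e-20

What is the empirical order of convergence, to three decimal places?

2.785

p ≈ ln(e_4/e_3) / ln(e_3/e_2)
  = ln(3.522e-20/8.679e-8) / ln(8.679e-8/0.002440)
  = ln(4.05807e-13) / ln(3.55697e-05)
  = -28.532899 / -10.244016 ≈ 2.785324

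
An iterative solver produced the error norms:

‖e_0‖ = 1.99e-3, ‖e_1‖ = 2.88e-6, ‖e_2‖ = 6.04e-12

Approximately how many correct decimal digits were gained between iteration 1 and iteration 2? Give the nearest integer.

6

Digits gained ≈ log₁₀(‖e_1‖/‖e_2‖) = log₁₀(2.88e-6/6.04e-12) = log₁₀(476821) ≈ 5.678.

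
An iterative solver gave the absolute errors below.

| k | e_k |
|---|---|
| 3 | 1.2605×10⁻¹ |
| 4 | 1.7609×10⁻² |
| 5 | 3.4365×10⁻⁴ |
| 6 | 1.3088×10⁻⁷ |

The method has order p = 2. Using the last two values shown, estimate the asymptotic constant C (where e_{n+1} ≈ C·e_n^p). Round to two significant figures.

1.1

C ≈ e_6 / e_5^2
  = 1.3088×10⁻⁷ / (3.4365×10⁻⁴)^2
  = 1.3088×10⁻⁷ / 1.18095e-07 ≈ 1.1083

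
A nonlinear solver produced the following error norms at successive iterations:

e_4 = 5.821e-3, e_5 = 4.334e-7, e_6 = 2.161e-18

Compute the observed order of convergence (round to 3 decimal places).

p ≈ ln(e_6/e_5) / ln(e_5/e_4)
  = ln(2.161e-18/4.334e-7) / ln(4.334e-7/5.821e-3)
  = ln(4.98616e-12) / ln(7.44546e-05)
  = -26.024355 / -9.505321 ≈ 2.737872

2.738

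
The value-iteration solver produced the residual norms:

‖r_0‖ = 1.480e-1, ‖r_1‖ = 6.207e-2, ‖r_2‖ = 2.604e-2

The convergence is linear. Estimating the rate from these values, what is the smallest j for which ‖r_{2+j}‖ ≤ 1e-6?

12

Rate ρ ≈ ‖r_2‖/‖r_1‖ = 2.604e-2/6.207e-2 = 0.4195.
After j more steps, ‖r_{2+j}‖ ≈ 2.604e-2·ρ^j; need ρ^j ≤ 1e-6/2.604e-2 = 3.84025e-05.
j ≥ ln(3.84025e-05)/ln(0.4195) = -10.1674/-0.86869 = 11.704.
So 12 more iterations are needed.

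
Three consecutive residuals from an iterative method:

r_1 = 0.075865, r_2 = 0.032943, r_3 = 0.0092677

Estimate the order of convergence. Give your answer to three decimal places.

1.520

p ≈ ln(r_3/r_2) / ln(r_2/r_1)
  = ln(0.0092677/0.032943) / ln(0.032943/0.075865)
  = ln(0.281325) / ln(0.434232)
  = -1.268245 / -0.834176 ≈ 1.520357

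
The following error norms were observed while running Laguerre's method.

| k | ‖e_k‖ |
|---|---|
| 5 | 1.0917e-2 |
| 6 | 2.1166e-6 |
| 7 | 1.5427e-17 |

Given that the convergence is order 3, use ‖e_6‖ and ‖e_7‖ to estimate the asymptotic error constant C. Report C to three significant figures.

1.63

C ≈ ‖e_7‖ / ‖e_6‖^3
  = 1.5427e-17 / (2.1166e-6)^3
  = 1.5427e-17 / 9.48236e-18 ≈ 1.6269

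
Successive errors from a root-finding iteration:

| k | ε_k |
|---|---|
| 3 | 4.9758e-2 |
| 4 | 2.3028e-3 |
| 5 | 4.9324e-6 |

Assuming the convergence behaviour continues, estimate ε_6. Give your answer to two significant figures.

2.3e-11

First estimate the order: p ≈ ln(ε_5/ε_4) / ln(ε_4/ε_3) = ln(4.9324e-6/2.3028e-3)/ln(2.3028e-3/4.9758e-2) = ln(0.00214191)/ln(0.04628) ≈ 2.0000.
Then ε_6 ≈ ε_5·(ε_5/ε_4)^p = 4.9324e-6·(0.00214191)^2.0000 = 4.9324e-6·4.58778e-06 ≈ 2.263e-11.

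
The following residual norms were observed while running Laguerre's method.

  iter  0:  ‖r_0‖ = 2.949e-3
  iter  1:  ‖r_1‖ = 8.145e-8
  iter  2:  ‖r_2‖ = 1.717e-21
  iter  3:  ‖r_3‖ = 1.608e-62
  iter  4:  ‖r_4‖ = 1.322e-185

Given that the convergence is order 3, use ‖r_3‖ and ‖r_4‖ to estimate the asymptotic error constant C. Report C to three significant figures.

3.18

C ≈ ‖r_4‖ / ‖r_3‖^3
  = 1.322e-185 / (1.608e-62)^3
  = 1.322e-185 / 4.15775e-186 ≈ 3.1796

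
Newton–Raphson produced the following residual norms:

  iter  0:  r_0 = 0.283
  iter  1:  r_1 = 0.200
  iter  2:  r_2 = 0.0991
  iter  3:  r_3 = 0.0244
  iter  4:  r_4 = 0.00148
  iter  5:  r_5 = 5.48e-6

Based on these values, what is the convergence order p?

Consecutive ratios: r_5/r_4 = 5.48e-6/0.00148 = 0.0037027, r_4/r_3 = 0.00148/0.0244 = 0.0606557.
p ≈ ln(0.0037027)/ln(0.0606557) = -5.5987/-2.8025 ≈ 2.00.
So the convergence is quadratic (order 2).

2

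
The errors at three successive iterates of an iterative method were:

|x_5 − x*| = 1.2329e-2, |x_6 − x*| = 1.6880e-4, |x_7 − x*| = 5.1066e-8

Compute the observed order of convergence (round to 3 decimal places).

1.888

p ≈ ln(|x_7 − x*|/|x_6 − x*|) / ln(|x_6 − x*|/|x_5 − x*|)
  = ln(5.1066e-8/1.6880e-4) / ln(1.6880e-4/1.2329e-2)
  = ln(0.000302524) / ln(0.0136913)
  = -8.103350 / -4.290995 ≈ 1.888455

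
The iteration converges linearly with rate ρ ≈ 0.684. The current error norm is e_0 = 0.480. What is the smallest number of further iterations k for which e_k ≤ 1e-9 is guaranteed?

53

After k steps, e_k ≈ 0.480·0.684^k.
Need 0.684^k ≤ 1e-9/0.480 = 2.08333e-09.
k ≥ ln(2.08333e-09)/ln(0.684) = -19.9893/-0.37980 = 52.631.
Smallest integer k = 53.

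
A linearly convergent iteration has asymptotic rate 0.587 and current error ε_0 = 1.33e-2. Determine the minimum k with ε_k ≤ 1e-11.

After k steps, ε_k ≈ 1.33e-2·0.587^k.
Need 0.587^k ≤ 1e-11/1.33e-2 = 7.5188e-10.
k ≥ ln(7.5188e-10)/ln(0.587) = -21.0084/-0.53273 = 39.435.
Smallest integer k = 40.

40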